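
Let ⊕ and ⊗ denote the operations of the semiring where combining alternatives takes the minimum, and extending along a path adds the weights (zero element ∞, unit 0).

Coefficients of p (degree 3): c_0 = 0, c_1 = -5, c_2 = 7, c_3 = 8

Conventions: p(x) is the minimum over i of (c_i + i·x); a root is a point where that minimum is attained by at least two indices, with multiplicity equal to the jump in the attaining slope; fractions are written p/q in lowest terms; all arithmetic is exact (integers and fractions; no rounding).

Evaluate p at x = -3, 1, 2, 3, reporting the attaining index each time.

p(-3) = min(0+0·(-3)=0, -5+1·(-3)=-8, 7+2·(-3)=1, 8+3·(-3)=-1) = -8 (attained by i=1)
p(1) = min(0+0·1=0, -5+1·1=-4, 7+2·1=9, 8+3·1=11) = -4 (attained by i=1)
p(2) = min(0+0·2=0, -5+1·2=-3, 7+2·2=11, 8+3·2=14) = -3 (attained by i=1)
p(3) = min(0+0·3=0, -5+1·3=-2, 7+2·3=13, 8+3·3=17) = -2 (attained by i=1)
Answer: p(-3) = -8; p(1) = -4; p(2) = -3; p(3) = -2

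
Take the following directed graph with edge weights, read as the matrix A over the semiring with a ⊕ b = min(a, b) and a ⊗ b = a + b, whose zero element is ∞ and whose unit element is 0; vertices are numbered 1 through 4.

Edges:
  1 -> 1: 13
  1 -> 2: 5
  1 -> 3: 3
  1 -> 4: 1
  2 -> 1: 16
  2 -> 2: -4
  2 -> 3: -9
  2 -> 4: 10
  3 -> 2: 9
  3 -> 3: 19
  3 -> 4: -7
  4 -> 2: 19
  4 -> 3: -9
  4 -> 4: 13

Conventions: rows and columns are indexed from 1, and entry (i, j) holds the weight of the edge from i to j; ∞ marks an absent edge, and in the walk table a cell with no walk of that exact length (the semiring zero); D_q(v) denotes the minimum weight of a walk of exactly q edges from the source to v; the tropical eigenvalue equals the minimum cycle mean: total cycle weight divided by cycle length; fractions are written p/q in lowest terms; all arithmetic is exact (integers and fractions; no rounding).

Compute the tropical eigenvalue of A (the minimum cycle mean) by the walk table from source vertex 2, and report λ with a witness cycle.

q=0: [∞, 0, ∞, ∞]
q=1: [16, -4, -9, 10]
q=2: [12, -8, -13, -16]
q=3: [8, -12, -25, -20]
q=4: [4, -16, -29, -32]
Optimal cycle mean attained by: cycle 3->4->3, total (-7) + (-9), length 2.
Answer: λ = -8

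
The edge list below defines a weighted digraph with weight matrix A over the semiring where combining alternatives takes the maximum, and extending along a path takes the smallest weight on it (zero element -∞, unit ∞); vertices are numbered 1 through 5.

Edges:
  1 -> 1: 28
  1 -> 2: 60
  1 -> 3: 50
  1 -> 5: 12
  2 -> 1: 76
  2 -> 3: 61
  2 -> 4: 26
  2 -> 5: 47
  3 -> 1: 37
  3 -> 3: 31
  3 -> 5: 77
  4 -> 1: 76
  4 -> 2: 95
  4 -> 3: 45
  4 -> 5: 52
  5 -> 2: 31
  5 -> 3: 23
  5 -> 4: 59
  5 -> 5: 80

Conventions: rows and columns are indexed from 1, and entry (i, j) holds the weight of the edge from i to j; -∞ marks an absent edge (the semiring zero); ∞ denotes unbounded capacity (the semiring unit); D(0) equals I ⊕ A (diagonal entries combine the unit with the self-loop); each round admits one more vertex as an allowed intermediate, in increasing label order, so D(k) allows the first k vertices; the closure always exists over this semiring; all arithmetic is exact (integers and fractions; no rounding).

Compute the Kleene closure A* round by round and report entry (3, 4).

D(0):
  [∞, 60, 50, -∞, 12]
  [76, ∞, 61, 26, 47]
  [37, -∞, ∞, -∞, 77]
  [76, 95, 45, ∞, 52]
  [-∞, 31, 23, 59, ∞]
D(1):
  [∞, 60, 50, -∞, 12]
  [76, ∞, 61, 26, 47]
  [37, 37, ∞, -∞, 77]
  [76, 95, 50, ∞, 52]
  [-∞, 31, 23, 59, ∞]
D(2):
  [∞, 60, 60, 26, 47]
  [76, ∞, 61, 26, 47]
  [37, 37, ∞, 26, 77]
  [76, 95, 61, ∞, 52]
  [31, 31, 31, 59, ∞]
D(3):
  [∞, 60, 60, 26, 60]
  [76, ∞, 61, 26, 61]
  [37, 37, ∞, 26, 77]
  [76, 95, 61, ∞, 61]
  [31, 31, 31, 59, ∞]
D(4):
  [∞, 60, 60, 26, 60]
  [76, ∞, 61, 26, 61]
  [37, 37, ∞, 26, 77]
  [76, 95, 61, ∞, 61]
  [59, 59, 59, 59, ∞]
D(5):
  [∞, 60, 60, 59, 60]
  [76, ∞, 61, 59, 61]
  [59, 59, ∞, 59, 77]
  [76, 95, 61, ∞, 61]
  [59, 59, 59, 59, ∞]
Answer: A*[3][4] = 59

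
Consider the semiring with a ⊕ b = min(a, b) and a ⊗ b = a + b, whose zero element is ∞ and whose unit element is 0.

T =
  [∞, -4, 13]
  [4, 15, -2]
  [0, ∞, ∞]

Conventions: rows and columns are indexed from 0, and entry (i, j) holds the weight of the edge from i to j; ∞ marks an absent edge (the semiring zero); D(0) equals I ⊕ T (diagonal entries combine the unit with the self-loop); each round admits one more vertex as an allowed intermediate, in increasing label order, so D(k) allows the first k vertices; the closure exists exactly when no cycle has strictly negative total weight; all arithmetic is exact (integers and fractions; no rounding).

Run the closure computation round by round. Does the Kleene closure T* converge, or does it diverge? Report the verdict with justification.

D(0):
  [0, -4, 13]
  [4, 0, -2]
  [0, ∞, 0]
D(1):
  [0, -4, 13]
  [4, 0, -2]
  [0, -4, 0]
Detection: at round 2, diagonal entry (2, 2) turns strictly negative.
Key observation: the cycle 2->0->1->2 has total weight 0 + (-4) + (-2), which is strictly negative.
Answer: DIVERGES — negative cycle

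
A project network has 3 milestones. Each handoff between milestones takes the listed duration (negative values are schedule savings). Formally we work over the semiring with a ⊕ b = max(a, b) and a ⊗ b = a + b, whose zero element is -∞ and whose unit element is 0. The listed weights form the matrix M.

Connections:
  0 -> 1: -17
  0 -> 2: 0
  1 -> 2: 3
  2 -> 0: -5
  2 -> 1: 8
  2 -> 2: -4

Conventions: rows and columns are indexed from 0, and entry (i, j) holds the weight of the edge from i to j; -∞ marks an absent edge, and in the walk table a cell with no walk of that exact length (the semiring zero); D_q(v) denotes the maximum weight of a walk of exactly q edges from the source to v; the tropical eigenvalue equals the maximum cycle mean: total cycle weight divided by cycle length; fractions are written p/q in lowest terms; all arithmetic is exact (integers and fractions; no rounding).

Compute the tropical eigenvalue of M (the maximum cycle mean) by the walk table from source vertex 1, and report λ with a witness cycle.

q=0: [-∞, 0, -∞]
q=1: [-∞, -∞, 3]
q=2: [-2, 11, -1]
q=3: [-6, 7, 14]
Optimal cycle mean attained by: cycle 1->2->1, total 3 + 8, length 2.
Answer: λ = 11/2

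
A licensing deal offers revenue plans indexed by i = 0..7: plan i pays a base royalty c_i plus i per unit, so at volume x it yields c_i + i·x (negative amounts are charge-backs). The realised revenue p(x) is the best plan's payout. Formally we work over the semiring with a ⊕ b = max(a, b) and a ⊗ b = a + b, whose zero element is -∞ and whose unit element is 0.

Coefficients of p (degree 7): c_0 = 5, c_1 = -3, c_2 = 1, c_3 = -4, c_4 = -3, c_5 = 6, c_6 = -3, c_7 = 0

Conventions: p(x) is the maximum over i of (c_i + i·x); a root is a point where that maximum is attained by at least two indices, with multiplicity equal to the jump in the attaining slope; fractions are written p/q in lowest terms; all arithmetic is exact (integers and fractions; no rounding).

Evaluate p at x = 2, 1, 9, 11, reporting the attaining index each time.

p(2) = max(5+0·2=5, -3+1·2=-1, 1+2·2=5, -4+3·2=2, -3+4·2=5, 6+5·2=16, -3+6·2=9, 0+7·2=14) = 16 (attained by i=5)
p(1) = max(5+0·1=5, -3+1·1=-2, 1+2·1=3, -4+3·1=-1, -3+4·1=1, 6+5·1=11, -3+6·1=3, 0+7·1=7) = 11 (attained by i=5)
p(9) = max(5+0·9=5, -3+1·9=6, 1+2·9=19, -4+3·9=23, -3+4·9=33, 6+5·9=51, -3+6·9=51, 0+7·9=63) = 63 (attained by i=7)
p(11) = max(5+0·11=5, -3+1·11=8, 1+2·11=23, -4+3·11=29, -3+4·11=41, 6+5·11=61, -3+6·11=63, 0+7·11=77) = 77 (attained by i=7)
Answer: p(2) = 16; p(1) = 11; p(9) = 63; p(11) = 77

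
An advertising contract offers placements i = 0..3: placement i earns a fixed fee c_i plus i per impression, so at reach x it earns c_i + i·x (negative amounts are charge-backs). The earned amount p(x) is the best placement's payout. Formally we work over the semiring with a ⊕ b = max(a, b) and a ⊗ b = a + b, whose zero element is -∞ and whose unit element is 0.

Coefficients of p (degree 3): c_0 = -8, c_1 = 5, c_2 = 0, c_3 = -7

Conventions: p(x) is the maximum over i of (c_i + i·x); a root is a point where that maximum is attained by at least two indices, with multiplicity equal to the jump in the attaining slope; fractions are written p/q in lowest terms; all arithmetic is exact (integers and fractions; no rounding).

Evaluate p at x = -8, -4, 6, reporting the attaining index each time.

p(-8) = max(-8+0·(-8)=-8, 5+1·(-8)=-3, 0+2·(-8)=-16, -7+3·(-8)=-31) = -3 (attained by i=1)
p(-4) = max(-8+0·(-4)=-8, 5+1·(-4)=1, 0+2·(-4)=-8, -7+3·(-4)=-19) = 1 (attained by i=1)
p(6) = max(-8+0·6=-8, 5+1·6=11, 0+2·6=12, -7+3·6=11) = 12 (attained by i=2)
Answer: p(-8) = -3; p(-4) = 1; p(6) = 12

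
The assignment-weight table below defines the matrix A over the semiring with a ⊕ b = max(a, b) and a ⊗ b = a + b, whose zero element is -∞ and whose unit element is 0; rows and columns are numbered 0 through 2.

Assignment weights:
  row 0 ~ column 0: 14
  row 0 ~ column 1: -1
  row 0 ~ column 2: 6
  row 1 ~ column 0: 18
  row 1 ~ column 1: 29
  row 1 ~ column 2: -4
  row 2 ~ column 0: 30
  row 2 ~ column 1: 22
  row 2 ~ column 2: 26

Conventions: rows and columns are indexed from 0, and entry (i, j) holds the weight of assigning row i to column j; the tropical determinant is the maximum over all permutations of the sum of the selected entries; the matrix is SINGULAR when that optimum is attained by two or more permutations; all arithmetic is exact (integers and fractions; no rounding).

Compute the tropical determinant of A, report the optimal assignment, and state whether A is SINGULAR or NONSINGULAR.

σ = (0, 1, 2): 14 + 29 + 26 = 69
σ = (0, 2, 1): 14 + (-4) + 22 = 32
σ = (1, 0, 2): (-1) + 18 + 26 = 43
σ = (1, 2, 0): (-1) + (-4) + 30 = 25
σ = (2, 0, 1): 6 + 18 + 22 = 46
σ = (2, 1, 0): 6 + 29 + 30 = 65
Optimal value attained by: σ = (0, 1, 2).
Answer: det⊕(A) = 69; verdict: NONSINGULAR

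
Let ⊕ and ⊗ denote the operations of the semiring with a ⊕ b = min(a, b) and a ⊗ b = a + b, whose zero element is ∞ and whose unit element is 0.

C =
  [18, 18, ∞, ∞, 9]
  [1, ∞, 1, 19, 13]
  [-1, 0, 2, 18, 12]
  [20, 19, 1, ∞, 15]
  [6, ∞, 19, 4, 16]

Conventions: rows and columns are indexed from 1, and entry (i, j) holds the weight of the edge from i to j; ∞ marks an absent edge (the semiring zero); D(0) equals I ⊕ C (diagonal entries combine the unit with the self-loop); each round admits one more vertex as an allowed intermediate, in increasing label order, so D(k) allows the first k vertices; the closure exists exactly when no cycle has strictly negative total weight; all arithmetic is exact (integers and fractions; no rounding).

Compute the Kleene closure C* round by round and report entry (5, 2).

D(0):
  [0, 18, ∞, ∞, 9]
  [1, 0, 1, 19, 13]
  [-1, 0, 0, 18, 12]
  [20, 19, 1, 0, 15]
  [6, ∞, 19, 4, 0]
D(1):
  [0, 18, ∞, ∞, 9]
  [1, 0, 1, 19, 10]
  [-1, 0, 0, 18, 8]
  [20, 19, 1, 0, 15]
  [6, 24, 19, 4, 0]
D(2):
  [0, 18, 19, 37, 9]
  [1, 0, 1, 19, 10]
  [-1, 0, 0, 18, 8]
  [20, 19, 1, 0, 15]
  [6, 24, 19, 4, 0]
D(3):
  [0, 18, 19, 37, 9]
  [0, 0, 1, 19, 9]
  [-1, 0, 0, 18, 8]
  [0, 1, 1, 0, 9]
  [6, 19, 19, 4, 0]
D(4):
  [0, 18, 19, 37, 9]
  [0, 0, 1, 19, 9]
  [-1, 0, 0, 18, 8]
  [0, 1, 1, 0, 9]
  [4, 5, 5, 4, 0]
D(5):
  [0, 14, 14, 13, 9]
  [0, 0, 1, 13, 9]
  [-1, 0, 0, 12, 8]
  [0, 1, 1, 0, 9]
  [4, 5, 5, 4, 0]
Answer: C*[5][2] = 5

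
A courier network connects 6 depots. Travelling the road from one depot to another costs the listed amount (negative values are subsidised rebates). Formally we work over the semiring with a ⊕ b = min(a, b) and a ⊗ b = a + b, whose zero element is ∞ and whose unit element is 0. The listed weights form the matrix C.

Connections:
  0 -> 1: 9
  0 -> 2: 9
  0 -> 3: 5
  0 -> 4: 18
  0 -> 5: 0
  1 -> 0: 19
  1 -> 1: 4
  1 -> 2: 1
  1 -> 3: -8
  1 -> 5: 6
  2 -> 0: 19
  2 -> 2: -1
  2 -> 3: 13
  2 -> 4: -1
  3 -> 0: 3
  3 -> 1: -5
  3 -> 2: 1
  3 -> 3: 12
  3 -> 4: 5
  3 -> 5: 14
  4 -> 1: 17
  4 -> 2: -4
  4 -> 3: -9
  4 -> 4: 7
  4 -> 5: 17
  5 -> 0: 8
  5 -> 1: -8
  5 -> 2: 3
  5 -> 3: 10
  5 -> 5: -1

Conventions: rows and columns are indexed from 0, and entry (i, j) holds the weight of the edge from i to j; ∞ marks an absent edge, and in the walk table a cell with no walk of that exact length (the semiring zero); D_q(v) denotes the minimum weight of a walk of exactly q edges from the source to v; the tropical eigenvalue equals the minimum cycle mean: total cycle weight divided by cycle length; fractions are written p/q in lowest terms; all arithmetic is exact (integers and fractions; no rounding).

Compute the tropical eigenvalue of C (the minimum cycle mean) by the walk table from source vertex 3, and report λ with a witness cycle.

q=0: [∞, ∞, ∞, 0, ∞, ∞]
q=1: [3, -5, 1, 12, 5, 14]
q=2: [14, -1, -4, -13, 0, 1]
q=3: [-10, -18, -12, -9, -8, 0]
q=4: [-6, -14, -17, -26, -13, -12]
q=5: [-23, -31, -25, -22, -21, -13]
q=6: [-19, -27, -30, -39, -26, -25]
Optimal cycle mean attained by: cycle 1->3->1, total (-8) + (-5), length 2.
Answer: λ = -13/2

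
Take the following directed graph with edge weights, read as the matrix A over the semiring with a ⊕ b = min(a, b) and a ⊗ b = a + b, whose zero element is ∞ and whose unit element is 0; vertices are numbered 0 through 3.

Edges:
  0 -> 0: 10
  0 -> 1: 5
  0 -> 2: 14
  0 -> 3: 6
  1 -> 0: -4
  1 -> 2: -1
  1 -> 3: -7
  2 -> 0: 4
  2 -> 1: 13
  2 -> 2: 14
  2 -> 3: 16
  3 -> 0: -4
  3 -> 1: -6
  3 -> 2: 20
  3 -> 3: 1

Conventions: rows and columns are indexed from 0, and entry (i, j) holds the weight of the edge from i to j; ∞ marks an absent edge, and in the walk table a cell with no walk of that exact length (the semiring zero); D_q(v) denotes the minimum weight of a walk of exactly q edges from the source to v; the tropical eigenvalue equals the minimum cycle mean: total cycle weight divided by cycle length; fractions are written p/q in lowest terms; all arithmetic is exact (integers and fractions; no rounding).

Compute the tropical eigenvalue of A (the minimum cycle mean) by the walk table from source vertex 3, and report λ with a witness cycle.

q=0: [∞, ∞, ∞, 0]
q=1: [-4, -6, 20, 1]
q=2: [-10, -5, -7, -13]
q=3: [-17, -19, -6, -12]
q=4: [-23, -18, -20, -26]
Optimal cycle mean attained by: cycle 1->3->1, total (-7) + (-6), length 2.
Answer: λ = -13/2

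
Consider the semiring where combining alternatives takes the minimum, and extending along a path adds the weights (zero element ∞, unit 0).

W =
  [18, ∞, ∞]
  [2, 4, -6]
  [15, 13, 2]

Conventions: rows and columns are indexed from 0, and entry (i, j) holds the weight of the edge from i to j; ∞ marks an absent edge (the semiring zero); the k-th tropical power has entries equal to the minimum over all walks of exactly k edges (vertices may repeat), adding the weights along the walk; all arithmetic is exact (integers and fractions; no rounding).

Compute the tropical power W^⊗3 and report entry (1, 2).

W^⊗2:
  [36, ∞, ∞]
  [6, 7, -4]
  [15, 15, 4]
W^⊗3:
  [54, ∞, ∞]
  [9, 9, -2]
  [17, 17, 6]
Key observation: the optimum is the walk 1->2->2->2, with weight (-6) + 2 + 2 = -2.
Optimal value attained by: walk 1->2->2->2.
Answer: (W^⊗3)[1][2] = -2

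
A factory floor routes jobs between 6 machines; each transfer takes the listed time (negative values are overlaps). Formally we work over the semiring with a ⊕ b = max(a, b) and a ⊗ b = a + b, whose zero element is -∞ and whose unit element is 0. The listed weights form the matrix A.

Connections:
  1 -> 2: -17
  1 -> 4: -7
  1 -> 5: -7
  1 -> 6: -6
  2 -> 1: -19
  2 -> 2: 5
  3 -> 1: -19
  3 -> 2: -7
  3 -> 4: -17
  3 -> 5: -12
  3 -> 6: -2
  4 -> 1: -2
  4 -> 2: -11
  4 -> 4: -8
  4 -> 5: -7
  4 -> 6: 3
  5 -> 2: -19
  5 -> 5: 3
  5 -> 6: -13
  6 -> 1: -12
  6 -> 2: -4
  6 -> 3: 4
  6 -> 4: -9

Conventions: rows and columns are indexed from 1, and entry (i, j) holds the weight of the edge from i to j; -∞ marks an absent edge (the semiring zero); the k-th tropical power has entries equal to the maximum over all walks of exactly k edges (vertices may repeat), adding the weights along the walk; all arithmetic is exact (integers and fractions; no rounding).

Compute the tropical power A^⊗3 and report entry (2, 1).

A^⊗2:
  [-9, -10, -2, -15, -4, -4]
  [-14, 10, -∞, -26, -26, -25]
  [-14, -2, 2, -11, -9, -14]
  [-9, -1, 7, -6, -4, -5]
  [-25, -14, -9, -22, 6, -10]
  [-11, 1, -∞, -13, -8, 2]
A^⊗3:
  [-16, -5, 0, -13, -1, -4]
  [-9, 15, -21, -21, -21, -20]
  [-13, 3, -10, -15, -6, 0]
  [-8, 4, -1, -10, -1, 5]
  [-22, -9, -6, -19, 9, -7]
  [-10, 6, 6, -7, -5, -10]
Key observation: the optimum is the walk 2->2->2->1, with weight 5 + 5 + (-19) = -9.
Optimal value attained by: walk 2->2->2->1.
Answer: (A^⊗3)[2][1] = -9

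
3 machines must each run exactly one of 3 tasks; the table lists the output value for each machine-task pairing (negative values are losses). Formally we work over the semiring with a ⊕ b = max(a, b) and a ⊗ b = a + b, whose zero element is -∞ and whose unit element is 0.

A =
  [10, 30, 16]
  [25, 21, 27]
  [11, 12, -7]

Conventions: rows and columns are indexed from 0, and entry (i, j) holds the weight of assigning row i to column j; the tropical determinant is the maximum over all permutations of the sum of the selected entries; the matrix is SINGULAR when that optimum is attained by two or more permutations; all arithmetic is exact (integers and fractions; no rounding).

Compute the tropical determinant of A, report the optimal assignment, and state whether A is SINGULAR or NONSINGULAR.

σ = (0, 1, 2): 10 + 21 + (-7) = 24
σ = (0, 2, 1): 10 + 27 + 12 = 49
σ = (1, 0, 2): 30 + 25 + (-7) = 48
σ = (1, 2, 0): 30 + 27 + 11 = 68
σ = (2, 0, 1): 16 + 25 + 12 = 53
σ = (2, 1, 0): 16 + 21 + 11 = 48
Optimal value attained by: σ = (1, 2, 0).
Answer: det⊕(A) = 68; verdict: NONSINGULAR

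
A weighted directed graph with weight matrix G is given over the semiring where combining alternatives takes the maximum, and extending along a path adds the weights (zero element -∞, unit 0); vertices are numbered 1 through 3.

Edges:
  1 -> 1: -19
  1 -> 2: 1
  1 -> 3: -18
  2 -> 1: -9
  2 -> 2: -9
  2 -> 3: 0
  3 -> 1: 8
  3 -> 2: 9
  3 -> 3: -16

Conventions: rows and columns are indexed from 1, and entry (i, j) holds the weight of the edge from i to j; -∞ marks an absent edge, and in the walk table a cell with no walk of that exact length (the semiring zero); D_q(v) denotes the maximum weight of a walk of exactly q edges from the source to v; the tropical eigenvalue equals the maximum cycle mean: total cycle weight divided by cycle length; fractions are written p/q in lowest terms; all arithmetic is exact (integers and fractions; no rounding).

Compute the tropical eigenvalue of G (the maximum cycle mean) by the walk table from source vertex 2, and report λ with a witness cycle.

q=0: [-∞, 0, -∞]
q=1: [-9, -9, 0]
q=2: [8, 9, -9]
q=3: [0, 9, 9]
Optimal cycle mean attained by: cycle 2->3->2, total 0 + 9, length 2.
Answer: λ = 9/2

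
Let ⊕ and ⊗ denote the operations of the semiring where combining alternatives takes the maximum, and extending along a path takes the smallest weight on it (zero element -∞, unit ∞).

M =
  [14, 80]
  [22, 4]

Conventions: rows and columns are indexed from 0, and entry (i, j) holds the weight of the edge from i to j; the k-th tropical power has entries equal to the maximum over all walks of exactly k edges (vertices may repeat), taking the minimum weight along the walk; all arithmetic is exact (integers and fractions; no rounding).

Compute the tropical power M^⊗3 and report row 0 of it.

M^⊗2:
  [22, 14]
  [14, 22]
M^⊗3:
  [14, 22]
  [22, 14]
Answer: row 0 of M^⊗3 = [14, 22]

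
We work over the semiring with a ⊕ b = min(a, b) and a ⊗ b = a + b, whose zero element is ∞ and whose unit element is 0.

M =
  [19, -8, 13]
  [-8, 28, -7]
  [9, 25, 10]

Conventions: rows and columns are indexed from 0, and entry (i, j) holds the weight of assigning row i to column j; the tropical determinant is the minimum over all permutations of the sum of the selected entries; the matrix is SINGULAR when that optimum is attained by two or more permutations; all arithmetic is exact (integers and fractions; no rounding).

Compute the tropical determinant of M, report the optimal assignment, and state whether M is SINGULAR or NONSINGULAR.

σ = (0, 1, 2): 19 + 28 + 10 = 57
σ = (0, 2, 1): 19 + (-7) + 25 = 37
σ = (1, 0, 2): (-8) + (-8) + 10 = -6
σ = (1, 2, 0): (-8) + (-7) + 9 = -6
σ = (2, 0, 1): 13 + (-8) + 25 = 30
σ = (2, 1, 0): 13 + 28 + 9 = 50
Optimal value attained by: σ = (1, 0, 2).
Answer: det⊕(M) = -6; verdict: SINGULAR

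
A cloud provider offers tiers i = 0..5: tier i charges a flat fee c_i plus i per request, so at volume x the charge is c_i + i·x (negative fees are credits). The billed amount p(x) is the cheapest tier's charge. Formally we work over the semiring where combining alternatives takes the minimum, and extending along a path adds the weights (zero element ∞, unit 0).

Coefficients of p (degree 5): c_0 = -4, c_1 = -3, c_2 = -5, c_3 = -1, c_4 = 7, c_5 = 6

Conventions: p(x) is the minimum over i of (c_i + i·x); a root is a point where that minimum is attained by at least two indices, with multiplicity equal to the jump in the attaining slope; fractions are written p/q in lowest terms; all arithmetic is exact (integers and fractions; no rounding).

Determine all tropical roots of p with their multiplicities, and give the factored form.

hull edge (i=0, c=-4) to (i=2, c=-5): slope -1/2, span 2
hull edge (i=2, c=-5) to (i=5, c=6): slope 11/3, span 3
Factored form: p(x) = 6 ⊗ (x ⊕ (-11/3)) ⊗ (x ⊕ (-11/3)) ⊗ (x ⊕ (-11/3)) ⊗ (x ⊕ 1/2) ⊗ (x ⊕ 1/2)
Answer: roots = -11/3 (mult 3), 1/2 (mult 2)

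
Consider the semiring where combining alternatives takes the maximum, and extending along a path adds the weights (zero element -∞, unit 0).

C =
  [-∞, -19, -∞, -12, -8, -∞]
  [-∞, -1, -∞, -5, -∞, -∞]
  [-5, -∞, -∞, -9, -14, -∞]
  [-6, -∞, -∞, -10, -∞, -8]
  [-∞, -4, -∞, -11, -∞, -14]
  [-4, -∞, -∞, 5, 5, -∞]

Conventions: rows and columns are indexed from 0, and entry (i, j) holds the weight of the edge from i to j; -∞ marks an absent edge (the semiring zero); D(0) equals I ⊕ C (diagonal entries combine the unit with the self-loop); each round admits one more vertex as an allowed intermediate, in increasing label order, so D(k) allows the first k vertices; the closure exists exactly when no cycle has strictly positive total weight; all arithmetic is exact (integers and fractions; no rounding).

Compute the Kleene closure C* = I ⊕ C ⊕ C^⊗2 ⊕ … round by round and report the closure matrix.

D(0):
  [0, -19, -∞, -12, -8, -∞]
  [-∞, 0, -∞, -5, -∞, -∞]
  [-5, -∞, 0, -9, -14, -∞]
  [-6, -∞, -∞, 0, -∞, -8]
  [-∞, -4, -∞, -11, 0, -14]
  [-4, -∞, -∞, 5, 5, 0]
D(1):
  [0, -19, -∞, -12, -8, -∞]
  [-∞, 0, -∞, -5, -∞, -∞]
  [-5, -24, 0, -9, -13, -∞]
  [-6, -25, -∞, 0, -14, -8]
  [-∞, -4, -∞, -11, 0, -14]
  [-4, -23, -∞, 5, 5, 0]
D(2):
  [0, -19, -∞, -12, -8, -∞]
  [-∞, 0, -∞, -5, -∞, -∞]
  [-5, -24, 0, -9, -13, -∞]
  [-6, -25, -∞, 0, -14, -8]
  [-∞, -4, -∞, -9, 0, -14]
  [-4, -23, -∞, 5, 5, 0]
D(3):
  [0, -19, -∞, -12, -8, -∞]
  [-∞, 0, -∞, -5, -∞, -∞]
  [-5, -24, 0, -9, -13, -∞]
  [-6, -25, -∞, 0, -14, -8]
  [-∞, -4, -∞, -9, 0, -14]
  [-4, -23, -∞, 5, 5, 0]
D(4):
  [0, -19, -∞, -12, -8, -20]
  [-11, 0, -∞, -5, -19, -13]
  [-5, -24, 0, -9, -13, -17]
  [-6, -25, -∞, 0, -14, -8]
  [-15, -4, -∞, -9, 0, -14]
  [-1, -20, -∞, 5, 5, 0]
D(5):
  [0, -12, -∞, -12, -8, -20]
  [-11, 0, -∞, -5, -19, -13]
  [-5, -17, 0, -9, -13, -17]
  [-6, -18, -∞, 0, -14, -8]
  [-15, -4, -∞, -9, 0, -14]
  [-1, 1, -∞, 5, 5, 0]
D(6):
  [0, -12, -∞, -12, -8, -20]
  [-11, 0, -∞, -5, -8, -13]
  [-5, -16, 0, -9, -12, -17]
  [-6, -7, -∞, 0, -3, -8]
  [-15, -4, -∞, -9, 0, -14]
  [-1, 1, -∞, 5, 5, 0]
Answer: C* = [[0, -12, -∞, -12, -8, -20], [-11, 0, -∞, -5, -8, -13], [-5, -16, 0, -9, -12, -17], [-6, -7, -∞, 0, -3, -8], [-15, -4, -∞, -9, 0, -14], [-1, 1, -∞, 5, 5, 0]]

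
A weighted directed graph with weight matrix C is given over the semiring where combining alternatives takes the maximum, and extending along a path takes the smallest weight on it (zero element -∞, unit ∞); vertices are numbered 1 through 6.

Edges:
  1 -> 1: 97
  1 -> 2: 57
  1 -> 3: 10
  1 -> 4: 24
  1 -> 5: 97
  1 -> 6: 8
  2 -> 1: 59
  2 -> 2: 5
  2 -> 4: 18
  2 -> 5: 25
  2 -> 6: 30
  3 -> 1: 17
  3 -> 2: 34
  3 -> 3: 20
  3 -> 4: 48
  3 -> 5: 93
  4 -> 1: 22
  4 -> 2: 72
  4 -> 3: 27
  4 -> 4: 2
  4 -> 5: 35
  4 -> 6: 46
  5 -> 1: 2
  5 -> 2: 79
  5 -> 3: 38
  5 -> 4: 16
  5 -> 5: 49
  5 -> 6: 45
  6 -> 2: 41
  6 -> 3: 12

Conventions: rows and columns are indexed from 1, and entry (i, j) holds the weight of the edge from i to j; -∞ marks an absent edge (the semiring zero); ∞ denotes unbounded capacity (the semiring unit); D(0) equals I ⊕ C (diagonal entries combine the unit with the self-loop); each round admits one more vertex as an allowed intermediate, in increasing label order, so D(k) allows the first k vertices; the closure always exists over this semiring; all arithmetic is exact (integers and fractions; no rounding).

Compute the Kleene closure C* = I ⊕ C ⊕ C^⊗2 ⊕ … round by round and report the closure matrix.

D(0):
  [∞, 57, 10, 24, 97, 8]
  [59, ∞, -∞, 18, 25, 30]
  [17, 34, ∞, 48, 93, -∞]
  [22, 72, 27, ∞, 35, 46]
  [2, 79, 38, 16, ∞, 45]
  [-∞, 41, 12, -∞, -∞, ∞]
D(1):
  [∞, 57, 10, 24, 97, 8]
  [59, ∞, 10, 24, 59, 30]
  [17, 34, ∞, 48, 93, 8]
  [22, 72, 27, ∞, 35, 46]
  [2, 79, 38, 16, ∞, 45]
  [-∞, 41, 12, -∞, -∞, ∞]
D(2):
  [∞, 57, 10, 24, 97, 30]
  [59, ∞, 10, 24, 59, 30]
  [34, 34, ∞, 48, 93, 30]
  [59, 72, 27, ∞, 59, 46]
  [59, 79, 38, 24, ∞, 45]
  [41, 41, 12, 24, 41, ∞]
D(3):
  [∞, 57, 10, 24, 97, 30]
  [59, ∞, 10, 24, 59, 30]
  [34, 34, ∞, 48, 93, 30]
  [59, 72, 27, ∞, 59, 46]
  [59, 79, 38, 38, ∞, 45]
  [41, 41, 12, 24, 41, ∞]
D(4):
  [∞, 57, 24, 24, 97, 30]
  [59, ∞, 24, 24, 59, 30]
  [48, 48, ∞, 48, 93, 46]
  [59, 72, 27, ∞, 59, 46]
  [59, 79, 38, 38, ∞, 45]
  [41, 41, 24, 24, 41, ∞]
D(5):
  [∞, 79, 38, 38, 97, 45]
  [59, ∞, 38, 38, 59, 45]
  [59, 79, ∞, 48, 93, 46]
  [59, 72, 38, ∞, 59, 46]
  [59, 79, 38, 38, ∞, 45]
  [41, 41, 38, 38, 41, ∞]
D(6):
  [∞, 79, 38, 38, 97, 45]
  [59, ∞, 38, 38, 59, 45]
  [59, 79, ∞, 48, 93, 46]
  [59, 72, 38, ∞, 59, 46]
  [59, 79, 38, 38, ∞, 45]
  [41, 41, 38, 38, 41, ∞]
Answer: C* = [[∞, 79, 38, 38, 97, 45], [59, ∞, 38, 38, 59, 45], [59, 79, ∞, 48, 93, 46], [59, 72, 38, ∞, 59, 46], [59, 79, 38, 38, ∞, 45], [41, 41, 38, 38, 41, ∞]]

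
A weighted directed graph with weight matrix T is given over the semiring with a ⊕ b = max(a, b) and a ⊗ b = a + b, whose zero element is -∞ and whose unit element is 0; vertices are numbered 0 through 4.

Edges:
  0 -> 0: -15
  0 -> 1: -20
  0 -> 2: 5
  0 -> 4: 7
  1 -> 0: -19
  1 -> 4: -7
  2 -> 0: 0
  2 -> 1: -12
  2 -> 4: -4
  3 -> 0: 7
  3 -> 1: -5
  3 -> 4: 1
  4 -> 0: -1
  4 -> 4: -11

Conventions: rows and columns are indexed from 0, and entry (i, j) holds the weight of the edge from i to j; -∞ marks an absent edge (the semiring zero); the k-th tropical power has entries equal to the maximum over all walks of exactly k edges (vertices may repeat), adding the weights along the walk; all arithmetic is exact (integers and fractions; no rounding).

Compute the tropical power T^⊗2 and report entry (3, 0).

T^⊗2:
  [6, -7, -10, -∞, 1]
  [-8, -39, -14, -∞, -12]
  [-5, -20, 5, -∞, 7]
  [0, -13, 12, -∞, 14]
  [-12, -21, 4, -∞, 6]
Key observation: the optimum is the walk 3->4->0, with weight 1 + (-1) = 0.
Optimal value attained by: walk 3->4->0.
Answer: (T^⊗2)[3][0] = 0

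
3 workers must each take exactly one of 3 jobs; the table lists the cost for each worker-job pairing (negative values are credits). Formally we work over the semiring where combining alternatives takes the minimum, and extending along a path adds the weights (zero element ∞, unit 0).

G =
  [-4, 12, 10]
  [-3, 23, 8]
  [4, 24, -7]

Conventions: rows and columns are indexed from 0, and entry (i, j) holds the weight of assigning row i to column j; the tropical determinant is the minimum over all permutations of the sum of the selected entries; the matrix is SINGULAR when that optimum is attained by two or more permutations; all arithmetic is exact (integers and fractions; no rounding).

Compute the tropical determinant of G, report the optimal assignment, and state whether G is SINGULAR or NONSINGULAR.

σ = (0, 1, 2): (-4) + 23 + (-7) = 12
σ = (0, 2, 1): (-4) + 8 + 24 = 28
σ = (1, 0, 2): 12 + (-3) + (-7) = 2
σ = (1, 2, 0): 12 + 8 + 4 = 24
σ = (2, 0, 1): 10 + (-3) + 24 = 31
σ = (2, 1, 0): 10 + 23 + 4 = 37
Optimal value attained by: σ = (1, 0, 2).
Answer: det⊕(G) = 2; verdict: NONSINGULAR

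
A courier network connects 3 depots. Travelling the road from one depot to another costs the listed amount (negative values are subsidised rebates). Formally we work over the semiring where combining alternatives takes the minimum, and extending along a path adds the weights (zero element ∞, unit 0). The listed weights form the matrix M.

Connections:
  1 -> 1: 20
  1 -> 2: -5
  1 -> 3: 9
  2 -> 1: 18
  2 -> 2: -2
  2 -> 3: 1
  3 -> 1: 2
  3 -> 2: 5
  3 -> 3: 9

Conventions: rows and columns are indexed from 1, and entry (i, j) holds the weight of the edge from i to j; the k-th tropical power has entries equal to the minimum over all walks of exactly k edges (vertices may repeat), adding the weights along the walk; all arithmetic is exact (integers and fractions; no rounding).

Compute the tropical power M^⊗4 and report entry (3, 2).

M^⊗2:
  [11, -7, -4]
  [3, -4, -1]
  [11, -3, 6]
M^⊗3:
  [-2, -9, -6]
  [1, -6, -3]
  [8, -5, -2]
M^⊗4:
  [-4, -11, -8]
  [-1, -8, -5]
  [0, -7, -4]
Key observation: the optimum is the walk 3->1->2->2->2, with weight 2 + (-5) + (-2) + (-2) = -7.
Optimal value attained by: walk 3->1->2->2->2.
Answer: (M^⊗4)[3][2] = -7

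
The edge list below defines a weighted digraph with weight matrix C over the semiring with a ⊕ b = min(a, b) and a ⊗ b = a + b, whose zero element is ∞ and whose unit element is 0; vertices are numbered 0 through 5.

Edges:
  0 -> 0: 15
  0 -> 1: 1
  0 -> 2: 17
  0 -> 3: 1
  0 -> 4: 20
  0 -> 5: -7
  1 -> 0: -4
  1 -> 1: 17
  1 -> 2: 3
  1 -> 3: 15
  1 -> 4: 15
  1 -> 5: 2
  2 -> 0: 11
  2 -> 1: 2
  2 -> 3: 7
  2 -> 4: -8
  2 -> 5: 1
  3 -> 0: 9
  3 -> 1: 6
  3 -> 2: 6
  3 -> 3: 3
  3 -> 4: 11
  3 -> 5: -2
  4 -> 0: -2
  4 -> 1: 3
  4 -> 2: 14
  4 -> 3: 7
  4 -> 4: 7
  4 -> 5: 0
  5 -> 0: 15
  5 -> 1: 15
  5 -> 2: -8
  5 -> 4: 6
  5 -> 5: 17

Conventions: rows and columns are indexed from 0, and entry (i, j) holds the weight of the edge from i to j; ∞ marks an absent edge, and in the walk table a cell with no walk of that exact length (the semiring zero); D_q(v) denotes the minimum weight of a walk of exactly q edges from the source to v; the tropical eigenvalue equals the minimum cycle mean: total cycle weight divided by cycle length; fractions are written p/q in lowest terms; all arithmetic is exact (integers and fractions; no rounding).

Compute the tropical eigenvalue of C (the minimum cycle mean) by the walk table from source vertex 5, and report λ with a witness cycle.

q=0: [∞, ∞, ∞, ∞, ∞, 0]
q=1: [15, 15, -8, ∞, 6, 17]
q=2: [3, -6, 9, -1, -16, -7]
q=3: [-18, -13, -15, -9, -9, -16]
q=4: [-17, -17, -24, -17, -23, -25]
q=5: [-25, -22, -33, -17, -32, -24]
q=6: [-34, -31, -32, -26, -41, -32]
Optimal cycle mean attained by: cycle 0->5->2->4->0, total (-7) + (-8) + (-8) + (-2), length 4.
Answer: λ = -25/4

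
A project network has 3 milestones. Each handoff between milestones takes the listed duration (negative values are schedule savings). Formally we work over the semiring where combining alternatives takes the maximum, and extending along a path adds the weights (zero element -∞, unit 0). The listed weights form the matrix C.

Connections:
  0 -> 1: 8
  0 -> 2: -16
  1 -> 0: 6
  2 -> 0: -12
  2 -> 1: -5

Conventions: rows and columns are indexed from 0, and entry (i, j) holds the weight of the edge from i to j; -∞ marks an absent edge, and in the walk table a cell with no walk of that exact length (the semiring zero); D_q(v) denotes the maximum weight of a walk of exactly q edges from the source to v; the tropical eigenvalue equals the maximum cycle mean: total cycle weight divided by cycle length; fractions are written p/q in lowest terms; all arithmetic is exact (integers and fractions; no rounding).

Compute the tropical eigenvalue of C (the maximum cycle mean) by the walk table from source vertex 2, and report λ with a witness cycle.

q=0: [-∞, -∞, 0]
q=1: [-12, -5, -∞]
q=2: [1, -4, -28]
q=3: [2, 9, -15]
Optimal cycle mean attained by: cycle 0->1->0, total 8 + 6, length 2.
Answer: λ = 7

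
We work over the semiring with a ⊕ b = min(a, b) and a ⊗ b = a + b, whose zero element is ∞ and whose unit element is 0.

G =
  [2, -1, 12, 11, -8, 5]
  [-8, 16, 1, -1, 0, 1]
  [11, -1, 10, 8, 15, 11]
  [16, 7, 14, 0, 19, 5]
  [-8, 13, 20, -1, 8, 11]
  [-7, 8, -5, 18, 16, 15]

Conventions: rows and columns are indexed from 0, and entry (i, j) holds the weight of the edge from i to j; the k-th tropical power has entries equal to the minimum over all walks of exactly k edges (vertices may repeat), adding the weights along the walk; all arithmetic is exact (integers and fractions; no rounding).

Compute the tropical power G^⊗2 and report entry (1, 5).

G^⊗2:
  [-16, 1, 0, -9, -6, 0]
  [-8, -9, -4, -1, -16, -3]
  [-9, 9, 0, -2, -1, 0]
  [-2, 7, 0, 0, 7, 5]
  [-6, -9, 4, -1, -16, -3]
  [-5, -8, 5, 3, -15, -2]
Key observation: the optimum is the walk 1->0->5, with weight (-8) + 5 = -3.
Optimal value attained by: walk 1->0->5.
Answer: (G^⊗2)[1][5] = -3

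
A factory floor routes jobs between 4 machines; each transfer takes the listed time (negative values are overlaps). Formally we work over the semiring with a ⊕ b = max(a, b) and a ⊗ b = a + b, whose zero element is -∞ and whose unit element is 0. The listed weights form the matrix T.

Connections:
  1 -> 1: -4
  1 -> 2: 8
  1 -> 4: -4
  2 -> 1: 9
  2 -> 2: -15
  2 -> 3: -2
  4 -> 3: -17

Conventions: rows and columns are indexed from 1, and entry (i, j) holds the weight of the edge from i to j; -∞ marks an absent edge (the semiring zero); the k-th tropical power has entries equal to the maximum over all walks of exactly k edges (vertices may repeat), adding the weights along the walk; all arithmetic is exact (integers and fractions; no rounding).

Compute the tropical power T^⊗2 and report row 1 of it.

T^⊗2:
  [17, 4, 6, -8]
  [5, 17, -17, 5]
  [-∞, -∞, -∞, -∞]
  [-∞, -∞, -∞, -∞]
Answer: row 1 of T^⊗2 = [17, 4, 6, -8]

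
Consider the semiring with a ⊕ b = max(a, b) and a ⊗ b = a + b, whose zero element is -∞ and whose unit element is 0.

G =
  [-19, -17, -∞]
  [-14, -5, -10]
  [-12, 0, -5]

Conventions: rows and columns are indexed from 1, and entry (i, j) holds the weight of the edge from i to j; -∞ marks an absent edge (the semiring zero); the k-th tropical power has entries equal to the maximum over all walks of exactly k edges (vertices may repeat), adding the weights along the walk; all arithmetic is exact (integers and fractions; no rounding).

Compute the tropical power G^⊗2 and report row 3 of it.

G^⊗2:
  [-31, -22, -27]
  [-19, -10, -15]
  [-14, -5, -10]
Answer: row 3 of G^⊗2 = [-14, -5, -10]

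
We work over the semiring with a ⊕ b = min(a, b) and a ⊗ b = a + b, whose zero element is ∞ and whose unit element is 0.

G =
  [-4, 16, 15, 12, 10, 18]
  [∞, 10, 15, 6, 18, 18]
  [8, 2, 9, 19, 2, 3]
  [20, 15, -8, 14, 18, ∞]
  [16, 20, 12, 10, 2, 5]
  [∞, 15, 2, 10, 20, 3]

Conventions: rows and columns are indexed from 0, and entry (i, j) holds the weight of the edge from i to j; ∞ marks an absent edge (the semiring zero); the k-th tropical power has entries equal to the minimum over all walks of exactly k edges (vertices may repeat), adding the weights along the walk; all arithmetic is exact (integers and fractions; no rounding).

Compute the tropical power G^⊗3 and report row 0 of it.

G^⊗2:
  [-8, 12, 4, 8, 6, 14]
  [23, 17, -2, 16, 17, 18]
  [4, 11, 5, 8, 4, 6]
  [0, -6, 1, 11, -6, -5]
  [12, 14, 2, 12, 4, 7]
  [10, 4, 2, 13, 4, 5]
G^⊗3:
  [-12, 6, 0, 4, 2, 7]
  [6, 0, 7, 17, 0, 1]
  [0, 7, 0, 14, 6, 8]
  [-4, 3, -3, 0, -4, -2]
  [8, 4, 4, 14, 4, 5]
  [6, 4, 5, 10, 4, 5]
Answer: row 0 of G^⊗3 = [-12, 6, 0, 4, 2, 7]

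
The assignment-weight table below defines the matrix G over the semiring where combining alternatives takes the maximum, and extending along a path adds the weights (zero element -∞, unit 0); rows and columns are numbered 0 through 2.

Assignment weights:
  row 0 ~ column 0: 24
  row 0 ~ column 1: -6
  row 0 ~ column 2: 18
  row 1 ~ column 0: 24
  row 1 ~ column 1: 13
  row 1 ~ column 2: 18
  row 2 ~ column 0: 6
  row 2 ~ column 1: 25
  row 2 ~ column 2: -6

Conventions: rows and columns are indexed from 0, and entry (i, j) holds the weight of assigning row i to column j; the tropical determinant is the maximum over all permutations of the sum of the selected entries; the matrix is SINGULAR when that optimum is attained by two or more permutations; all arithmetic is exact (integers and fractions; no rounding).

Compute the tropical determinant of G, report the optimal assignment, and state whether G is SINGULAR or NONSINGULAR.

σ = (0, 1, 2): 24 + 13 + (-6) = 31
σ = (0, 2, 1): 24 + 18 + 25 = 67
σ = (1, 0, 2): (-6) + 24 + (-6) = 12
σ = (1, 2, 0): (-6) + 18 + 6 = 18
σ = (2, 0, 1): 18 + 24 + 25 = 67
σ = (2, 1, 0): 18 + 13 + 6 = 37
Optimal value attained by: σ = (0, 2, 1).
Answer: det⊕(G) = 67; verdict: SINGULAR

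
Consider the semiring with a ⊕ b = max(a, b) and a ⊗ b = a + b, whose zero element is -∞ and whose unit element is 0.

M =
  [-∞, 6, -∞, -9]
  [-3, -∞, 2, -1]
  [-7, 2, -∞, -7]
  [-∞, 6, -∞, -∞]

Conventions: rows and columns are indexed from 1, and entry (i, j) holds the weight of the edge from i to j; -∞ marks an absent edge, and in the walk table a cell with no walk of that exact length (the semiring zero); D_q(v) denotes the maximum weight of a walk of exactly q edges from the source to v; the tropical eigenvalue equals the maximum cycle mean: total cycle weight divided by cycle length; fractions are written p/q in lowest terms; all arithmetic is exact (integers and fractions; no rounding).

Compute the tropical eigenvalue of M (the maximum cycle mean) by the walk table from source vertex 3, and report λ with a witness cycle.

q=0: [-∞, -∞, 0, -∞]
q=1: [-7, 2, -∞, -7]
q=2: [-1, -1, 4, 1]
q=3: [-3, 7, 1, -2]
q=4: [4, 4, 9, 6]
Optimal cycle mean attained by: cycle 2->4->2, total (-1) + 6, length 2.
Answer: λ = 5/2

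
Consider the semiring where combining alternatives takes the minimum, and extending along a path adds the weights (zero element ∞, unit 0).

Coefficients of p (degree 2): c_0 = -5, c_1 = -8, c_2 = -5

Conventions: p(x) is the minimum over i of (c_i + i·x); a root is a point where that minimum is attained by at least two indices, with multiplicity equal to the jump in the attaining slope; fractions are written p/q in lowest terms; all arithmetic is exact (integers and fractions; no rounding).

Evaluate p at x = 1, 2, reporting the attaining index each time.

p(1) = min(-5+0·1=-5, -8+1·1=-7, -5+2·1=-3) = -7 (attained by i=1)
p(2) = min(-5+0·2=-5, -8+1·2=-6, -5+2·2=-1) = -6 (attained by i=1)
Answer: p(1) = -7; p(2) = -6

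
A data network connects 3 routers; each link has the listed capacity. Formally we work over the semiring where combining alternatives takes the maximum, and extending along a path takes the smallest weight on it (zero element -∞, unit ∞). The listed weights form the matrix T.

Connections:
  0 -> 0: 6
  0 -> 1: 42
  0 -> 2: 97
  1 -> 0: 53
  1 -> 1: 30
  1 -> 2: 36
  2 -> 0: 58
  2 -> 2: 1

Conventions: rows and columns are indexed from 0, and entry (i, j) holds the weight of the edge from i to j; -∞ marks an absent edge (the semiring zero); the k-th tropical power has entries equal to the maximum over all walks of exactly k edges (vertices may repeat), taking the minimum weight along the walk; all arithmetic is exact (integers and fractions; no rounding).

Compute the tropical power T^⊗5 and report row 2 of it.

T^⊗2:
  [58, 30, 36]
  [36, 42, 53]
  [6, 42, 58]
T^⊗3:
  [36, 42, 58]
  [53, 36, 36]
  [58, 30, 36]
T^⊗4:
  [58, 36, 36]
  [36, 42, 53]
  [36, 42, 58]
T^⊗5:
  [36, 42, 58]
  [53, 36, 36]
  [58, 36, 36]
Answer: row 2 of T^⊗5 = [58, 36, 36]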